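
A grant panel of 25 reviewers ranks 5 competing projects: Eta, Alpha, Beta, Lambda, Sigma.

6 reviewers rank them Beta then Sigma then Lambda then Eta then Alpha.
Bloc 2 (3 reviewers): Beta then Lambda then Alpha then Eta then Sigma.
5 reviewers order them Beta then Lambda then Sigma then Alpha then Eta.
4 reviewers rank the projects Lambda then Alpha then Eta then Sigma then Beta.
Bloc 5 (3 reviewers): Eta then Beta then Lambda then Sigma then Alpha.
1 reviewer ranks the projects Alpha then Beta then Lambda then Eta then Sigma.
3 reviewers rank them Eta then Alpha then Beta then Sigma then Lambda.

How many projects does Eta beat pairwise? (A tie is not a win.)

Eta against each rival (25 reviewers):
Eta vs Alpha: Alpha wins 13–12.
Eta vs Beta: Beta, 15–10.
Eta–Lambda: Lambda 19–6.
Eta vs Sigma: 14 to 11, Eta.
Eta beats Sigma; loses to Alpha, Beta, Lambda — 1 pairwise win.

1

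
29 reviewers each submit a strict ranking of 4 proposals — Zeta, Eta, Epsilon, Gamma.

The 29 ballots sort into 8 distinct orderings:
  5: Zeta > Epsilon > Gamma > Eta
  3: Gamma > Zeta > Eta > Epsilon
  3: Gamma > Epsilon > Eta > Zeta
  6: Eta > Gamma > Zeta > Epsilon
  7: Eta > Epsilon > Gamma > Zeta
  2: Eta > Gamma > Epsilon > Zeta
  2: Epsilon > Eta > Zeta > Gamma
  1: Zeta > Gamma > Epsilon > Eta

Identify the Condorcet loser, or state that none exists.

Epsilon

Head-to-head results (29 reviewers):
Zeta vs Eta: Eta wins 20–9.
Zeta vs Epsilon: 5+3+6+1 = 15 for Zeta, 14 for Epsilon — Zeta by 15–14.
Zeta vs Gamma: Gamma wins 21–8.
Eta vs Epsilon: Eta, 18–11.
Eta vs Gamma: 6+7+2+2 = 17 for Eta, 12 for Gamma — Eta by 17–12.
Epsilon vs Gamma: Gamma, 15–14.
Epsilon loses to every other project — it is the Condorcet loser.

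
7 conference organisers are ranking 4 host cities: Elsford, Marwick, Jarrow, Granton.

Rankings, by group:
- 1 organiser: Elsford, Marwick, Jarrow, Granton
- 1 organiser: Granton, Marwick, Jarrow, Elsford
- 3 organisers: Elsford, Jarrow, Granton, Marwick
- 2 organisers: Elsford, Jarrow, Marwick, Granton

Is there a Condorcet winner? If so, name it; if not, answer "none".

Head-to-head results (7 organisers):
Elsford vs Marwick: Elsford wins 6–1.
Elsford vs Jarrow: Elsford, 6–1.
Elsford vs Granton: Elsford wins 6–1.
Marwick–Jarrow: Jarrow 5–2.
Marwick vs Granton: Granton, 4–3.
Jarrow–Granton: Jarrow 6–1.
Elsford beats each of Marwick, Jarrow, Granton — Elsford is the Condorcet winner.

Elsford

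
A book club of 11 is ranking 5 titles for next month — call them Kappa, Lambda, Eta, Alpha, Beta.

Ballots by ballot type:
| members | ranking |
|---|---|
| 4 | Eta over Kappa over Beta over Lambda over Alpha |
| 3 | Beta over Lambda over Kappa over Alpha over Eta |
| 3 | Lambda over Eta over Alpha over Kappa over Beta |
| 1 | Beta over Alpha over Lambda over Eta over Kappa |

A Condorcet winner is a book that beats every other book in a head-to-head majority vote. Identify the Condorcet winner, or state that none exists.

Head-to-head results (11 members):
Kappa vs Lambda: Lambda wins 7–4.
Kappa vs Eta: Eta wins 8–3.
Kappa–Alpha: Kappa 7–4.
Kappa vs Beta: Kappa, 7–4.
Lambda vs Eta: Lambda, 7–4.
Lambda vs Alpha: Lambda wins 10–1.
Lambda–Beta: Beta 8–3.
Eta–Alpha: Eta 7–4.
Eta–Beta: Eta 7–4.
Alpha vs Beta: Beta, 8–3.
Every book loses at least once (Kappa loses to Lambda; Lambda loses to Beta; Eta loses to Lambda; Alpha loses to Kappa; Beta loses to Kappa). The majority relation contains the cycle Kappa beats Beta beats Lambda beats Kappa, so there is no Condorcet winner.

none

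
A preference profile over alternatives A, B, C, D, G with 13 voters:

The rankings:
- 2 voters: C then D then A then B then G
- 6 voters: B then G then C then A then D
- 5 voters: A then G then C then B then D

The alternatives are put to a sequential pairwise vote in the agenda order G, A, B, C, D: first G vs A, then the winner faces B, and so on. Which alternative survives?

Round 1: G vs A — 6–7, A advances.
Round 2: A vs B — 7–6, A advances.
Round 3: A vs C — 5–8, C advances.
Round 4: C vs D — 13–0, C advances.
The agenda winner is C.

C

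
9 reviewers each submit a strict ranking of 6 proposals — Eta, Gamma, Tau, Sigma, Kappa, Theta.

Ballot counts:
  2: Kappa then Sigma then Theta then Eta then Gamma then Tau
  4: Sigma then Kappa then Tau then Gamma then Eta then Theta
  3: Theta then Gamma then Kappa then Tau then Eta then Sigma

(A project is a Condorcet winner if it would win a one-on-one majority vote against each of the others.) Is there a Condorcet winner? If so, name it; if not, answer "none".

Kappa

Head-to-head results (9 reviewers):
Eta vs Gamma: Eta preferred on 2 ballots; Gamma wins 7–2.
Eta vs Tau: Eta is ranked higher on 2 ballots, Tau on 7. Tau wins 7–2.
Eta vs Sigma: Eta is ranked higher on 3 ballots, Sigma on 6. Sigma wins 6–3.
Eta vs Kappa: Eta is ranked higher on 0 ballots, Kappa on 9. Kappa wins 9–0.
Eta vs Theta: 4 for Eta, 5 for Theta — Theta by 5–4.
Gamma vs Tau: 5 to 4, Gamma.
Gamma vs Sigma: Gamma preferred on 3 ballots; Sigma wins 6–3.
Gamma vs Kappa: 3 for Gamma, 6 for Kappa — Kappa by 6–3.
Gamma vs Theta: Gamma preferred on 4 ballots; Theta wins 5–4.
Tau vs Sigma: 3 to 6, Sigma.
Tau vs Kappa: Tau preferred on 0 ballots; Kappa wins 9–0.
Tau vs Theta: 4 for Tau, 5 for Theta — Theta by 5–4.
Sigma vs Kappa: Sigma preferred on 4 ballots; Kappa wins 5–4.
Sigma vs Theta: 6 to 3, Sigma.
Kappa vs Theta: 6 to 3, Kappa.
Only Kappa has no losses; Kappa is the Condorcet winner.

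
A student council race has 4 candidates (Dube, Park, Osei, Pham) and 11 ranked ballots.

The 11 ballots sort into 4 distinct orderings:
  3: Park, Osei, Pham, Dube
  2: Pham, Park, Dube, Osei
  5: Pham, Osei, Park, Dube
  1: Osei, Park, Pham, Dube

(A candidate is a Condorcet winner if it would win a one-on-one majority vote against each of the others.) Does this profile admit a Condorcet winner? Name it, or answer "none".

Pairwise majorities:
Dube vs Park: 0 for Dube, 11 for Park — Park by 11–0.
Dube vs Osei: Dube is ranked higher on 2 ballots, Osei on 9. Osei wins 9–2.
Dube vs Pham: Dube is ranked higher on 0 ballots, Pham on 11. Pham wins 11–0.
Park vs Osei: Park is ranked higher on 3+2 = 5 ballots, Osei on 6. Osei wins 6–5.
Park vs Pham: Park is ranked higher on 3+1 = 4 ballots, Pham on 7. Pham wins 7–4.
Osei vs Pham: 4 to 7, Pham.
Pham defeats every rival head-to-head and is the Condorcet winner.

Pham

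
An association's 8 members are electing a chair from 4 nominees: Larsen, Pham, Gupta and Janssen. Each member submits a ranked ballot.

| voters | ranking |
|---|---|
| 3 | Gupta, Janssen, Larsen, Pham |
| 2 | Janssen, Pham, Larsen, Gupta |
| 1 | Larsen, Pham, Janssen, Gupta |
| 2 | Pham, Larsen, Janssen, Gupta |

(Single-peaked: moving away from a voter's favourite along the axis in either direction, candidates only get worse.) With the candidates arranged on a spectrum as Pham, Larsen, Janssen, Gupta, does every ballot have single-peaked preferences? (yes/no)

no

Axis positions: Pham=1, Larsen=2, Janssen=3, Gupta=4.
Cluster 1 (peak Gupta at position 4): ranking walks positions 4-3-2-1, expanding outward from the peak — single-peaked.
Cluster 2: ranking walks positions 3-1-2-4; Pham is ranked above Larsen even though Larsen lies between Pham and the peak Janssen on the axis — preferences dip and rise again. Not single-peaked.
Cluster 3 (peak Larsen at position 2): ranking walks positions 2-1-3-4, expanding outward from the peak — single-peaked.
Cluster 4 (peak Pham at position 1): ranking walks positions 1-2-3-4, expanding outward from the peak — single-peaked.
Cluster 2 violates single-peakedness, so the profile is not single-peaked on this axis.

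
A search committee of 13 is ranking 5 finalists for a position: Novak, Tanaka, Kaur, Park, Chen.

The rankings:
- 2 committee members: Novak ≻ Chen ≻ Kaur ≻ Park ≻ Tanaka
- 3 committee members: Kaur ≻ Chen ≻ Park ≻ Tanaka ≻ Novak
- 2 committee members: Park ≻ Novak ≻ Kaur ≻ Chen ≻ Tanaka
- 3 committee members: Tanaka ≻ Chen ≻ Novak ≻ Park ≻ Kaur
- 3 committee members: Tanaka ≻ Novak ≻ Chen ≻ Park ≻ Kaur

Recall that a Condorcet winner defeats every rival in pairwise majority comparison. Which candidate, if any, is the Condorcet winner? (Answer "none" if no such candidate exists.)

Check each pair by majority over 13 ballots:
Novak vs Tanaka: Tanaka, 9–4.
Novak vs Kaur: Novak, 10–3.
Novak–Park: Novak 8–5.
Novak vs Chen: Novak wins 7–6.
Tanaka vs Kaur: Kaur, 7–6.
Tanaka vs Park: Park wins 7–6.
Tanaka vs Chen: Chen wins 7–6.
Kaur vs Park: Park, 8–5.
Kaur vs Chen: Chen wins 8–5.
Park vs Chen: Chen, 11–2.
No candidate is unbeaten: Novak loses to Tanaka; Tanaka loses to Kaur; Kaur loses to Novak; Park loses to Novak; Chen loses to Novak. In particular Novak → Kaur → Tanaka → Novak is a majority cycle — no Condorcet winner exists.

none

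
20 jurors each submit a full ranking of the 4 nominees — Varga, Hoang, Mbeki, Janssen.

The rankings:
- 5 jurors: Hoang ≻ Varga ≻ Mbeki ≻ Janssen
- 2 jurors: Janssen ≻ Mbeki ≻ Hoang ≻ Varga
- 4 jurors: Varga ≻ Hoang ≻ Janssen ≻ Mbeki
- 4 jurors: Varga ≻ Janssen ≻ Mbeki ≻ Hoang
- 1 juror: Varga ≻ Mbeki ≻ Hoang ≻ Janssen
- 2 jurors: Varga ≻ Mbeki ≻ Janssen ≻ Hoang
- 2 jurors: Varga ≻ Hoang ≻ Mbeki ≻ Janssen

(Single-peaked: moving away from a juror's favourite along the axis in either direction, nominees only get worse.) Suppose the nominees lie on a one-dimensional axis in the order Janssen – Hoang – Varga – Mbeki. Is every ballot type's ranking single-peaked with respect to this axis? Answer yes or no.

no

Axis positions: Janssen=1, Hoang=2, Varga=3, Mbeki=4.
Ballot type 1 (peak Hoang at position 2): ranking walks positions 2-3-4-1, expanding outward from the peak — single-peaked.
Ballot type 2: ranking walks positions 1-4-2-3; Mbeki is ranked above Hoang even though Hoang lies between Mbeki and the peak Janssen on the axis — preferences dip and rise again. Not single-peaked.
Ballot type 3 (peak Varga at position 3): ranking walks positions 3-2-1-4, expanding outward from the peak — single-peaked.
Ballot type 4: ranking walks positions 3-1-4-2; Janssen is ranked above Hoang even though Hoang lies between Janssen and the peak Varga on the axis — preferences dip and rise again. Not single-peaked.
Ballot type 5 (peak Varga at position 3): ranking walks positions 3-4-2-1, expanding outward from the peak — single-peaked.
Ballot type 6: ranking walks positions 3-4-1-2; Janssen is ranked above Hoang even though Hoang lies between Janssen and the peak Varga on the axis — preferences dip and rise again. Not single-peaked.
Ballot type 7 (peak Varga at position 3): ranking walks positions 3-2-4-1, expanding outward from the peak — single-peaked.
Ballot type 2 violates single-peakedness, so the profile is not single-peaked on this axis.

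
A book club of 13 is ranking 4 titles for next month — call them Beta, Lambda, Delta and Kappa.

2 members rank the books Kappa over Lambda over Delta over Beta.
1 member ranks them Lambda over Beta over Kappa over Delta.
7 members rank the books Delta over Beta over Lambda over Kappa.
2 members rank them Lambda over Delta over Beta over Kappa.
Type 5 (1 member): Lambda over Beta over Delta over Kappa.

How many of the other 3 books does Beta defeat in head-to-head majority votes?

Beta against each rival (13 members):
Beta vs Lambda: Beta wins 7–6.
Beta vs Delta: Beta preferred on 1+1 = 2 ballots; Delta wins 11–2.
Beta vs Kappa: Beta preferred on 1+7+2+1 = 11 ballots; Beta wins 11–2.
Beta beats Lambda, Kappa; loses to Delta — 2 pairwise wins.

2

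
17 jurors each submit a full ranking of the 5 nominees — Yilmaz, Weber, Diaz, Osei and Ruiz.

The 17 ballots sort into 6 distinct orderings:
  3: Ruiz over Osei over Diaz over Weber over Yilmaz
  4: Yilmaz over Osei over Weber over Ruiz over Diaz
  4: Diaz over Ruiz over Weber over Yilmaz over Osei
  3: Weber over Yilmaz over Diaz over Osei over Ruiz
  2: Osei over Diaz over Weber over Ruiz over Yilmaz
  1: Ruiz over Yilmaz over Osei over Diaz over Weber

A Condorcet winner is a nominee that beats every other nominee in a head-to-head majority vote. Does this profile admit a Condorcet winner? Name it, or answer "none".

none

Pairwise majorities:
Yilmaz vs Weber: Weber wins 12–5.
Yilmaz vs Diaz: Diaz, 9–8.
Yilmaz vs Osei: Yilmaz, 12–5.
Yilmaz vs Ruiz: Ruiz, 10–7.
Weber–Diaz: Diaz 10–7.
Weber vs Osei: Osei wins 10–7.
Weber vs Ruiz: Weber, 9–8.
Diaz–Osei: Osei 10–7.
Diaz vs Ruiz: Diaz, 9–8.
Osei vs Ruiz: Osei wins 9–8.
Every nominee loses at least once (Yilmaz loses to Weber; Weber loses to Diaz; Diaz loses to Osei; Osei loses to Yilmaz; Ruiz loses to Weber). The majority relation contains the cycle Yilmaz > Osei > Weber > Yilmaz, so there is no Condorcet winner.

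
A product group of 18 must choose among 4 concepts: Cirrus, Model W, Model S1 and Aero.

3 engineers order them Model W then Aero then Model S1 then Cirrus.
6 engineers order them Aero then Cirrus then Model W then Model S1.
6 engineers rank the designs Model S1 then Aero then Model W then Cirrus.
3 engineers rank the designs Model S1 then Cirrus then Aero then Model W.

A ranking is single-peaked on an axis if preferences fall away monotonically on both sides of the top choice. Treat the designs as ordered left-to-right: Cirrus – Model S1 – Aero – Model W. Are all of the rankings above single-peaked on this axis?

no

Axis positions: Cirrus=1, Model S1=2, Aero=3, Model W=4.
Cluster 1 (peak Model W at position 4): ranking walks positions 4-3-2-1, expanding outward from the peak — single-peaked.
Cluster 2: ranking walks positions 3-1-4-2; Cirrus is ranked above Model S1 even though Model S1 lies between Cirrus and the peak Aero on the axis — preferences dip and rise again. Not single-peaked.
Cluster 3 (peak Model S1 at position 2): ranking walks positions 2-3-4-1, expanding outward from the peak — single-peaked.
Cluster 4 (peak Model S1 at position 2): ranking walks positions 2-1-3-4, expanding outward from the peak — single-peaked.
Cluster 2 violates single-peakedness, so the profile is not single-peaked on this axis.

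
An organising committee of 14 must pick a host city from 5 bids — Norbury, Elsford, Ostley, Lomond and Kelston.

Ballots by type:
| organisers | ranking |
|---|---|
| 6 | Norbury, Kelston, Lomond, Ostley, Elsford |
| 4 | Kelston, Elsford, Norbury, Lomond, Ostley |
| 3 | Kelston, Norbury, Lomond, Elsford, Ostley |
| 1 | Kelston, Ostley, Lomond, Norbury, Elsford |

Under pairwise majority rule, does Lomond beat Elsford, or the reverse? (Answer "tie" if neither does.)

Lomond

Ballots ranking Lomond above Elsford: 6 + 3 + 1 = 10.
Ballots ranking Elsford above Lomond: 14 − 10 = 4.
Lomond wins the head-to-head 10–4.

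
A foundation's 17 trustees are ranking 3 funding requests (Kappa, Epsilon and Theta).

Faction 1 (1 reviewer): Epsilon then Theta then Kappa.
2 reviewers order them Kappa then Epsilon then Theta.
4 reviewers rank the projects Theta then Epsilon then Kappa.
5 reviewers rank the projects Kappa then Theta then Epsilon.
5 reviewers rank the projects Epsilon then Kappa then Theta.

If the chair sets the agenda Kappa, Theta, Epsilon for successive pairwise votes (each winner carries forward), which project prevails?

Epsilon

Round 1: Kappa vs Theta — 12–5, Kappa advances.
Round 2: Kappa vs Epsilon — 7–10, Epsilon advances.
Epsilon survives the agenda.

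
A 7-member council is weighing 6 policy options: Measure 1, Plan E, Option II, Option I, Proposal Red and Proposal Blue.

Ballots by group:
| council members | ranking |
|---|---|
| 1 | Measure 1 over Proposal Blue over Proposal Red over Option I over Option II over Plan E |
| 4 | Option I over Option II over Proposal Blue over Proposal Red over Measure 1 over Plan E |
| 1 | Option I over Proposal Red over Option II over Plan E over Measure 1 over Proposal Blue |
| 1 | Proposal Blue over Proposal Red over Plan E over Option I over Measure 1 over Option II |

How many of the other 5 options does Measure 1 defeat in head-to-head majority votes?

1

Measure 1 against each rival (7 council members):
Measure 1–Plan E: Measure 1 5–2.
Measure 1 vs Option II: 2 to 5, Option II.
Measure 1 vs Option I: Measure 1 preferred on 1 ballot; Option I wins 6–1.
Measure 1 vs Proposal Red: Proposal Red, 6–1.
Measure 1 vs Proposal Blue: Proposal Blue wins 5–2.
Measure 1 beats Plan E; loses to Option II, Option I, Proposal Red, Proposal Blue — 1 pairwise win.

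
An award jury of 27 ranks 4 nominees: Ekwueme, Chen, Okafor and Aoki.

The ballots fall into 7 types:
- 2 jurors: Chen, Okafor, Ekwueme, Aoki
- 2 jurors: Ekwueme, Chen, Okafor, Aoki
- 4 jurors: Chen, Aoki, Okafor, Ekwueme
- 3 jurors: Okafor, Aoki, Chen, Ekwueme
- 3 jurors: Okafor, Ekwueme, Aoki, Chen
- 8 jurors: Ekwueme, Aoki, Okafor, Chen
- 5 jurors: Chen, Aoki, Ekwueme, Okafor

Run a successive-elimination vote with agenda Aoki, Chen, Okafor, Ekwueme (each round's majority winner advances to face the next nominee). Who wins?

Ekwueme

Round 1: Aoki vs Chen — 14–13, Aoki advances.
Round 2: Aoki vs Okafor — 17–10, Aoki advances.
Round 3: Aoki vs Ekwueme — 12–15, Ekwueme advances.
The agenda winner is Ekwueme.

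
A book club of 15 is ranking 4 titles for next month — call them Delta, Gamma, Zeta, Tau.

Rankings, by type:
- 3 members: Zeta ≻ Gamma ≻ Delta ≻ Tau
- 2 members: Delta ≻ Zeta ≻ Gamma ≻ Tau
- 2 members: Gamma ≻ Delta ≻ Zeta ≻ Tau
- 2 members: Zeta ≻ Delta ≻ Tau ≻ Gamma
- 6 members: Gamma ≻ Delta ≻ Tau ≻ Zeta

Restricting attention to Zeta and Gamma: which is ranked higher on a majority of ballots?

Gamma

Ballots ranking Zeta above Gamma: 3 + 2 + 2 = 7.
Ballots ranking Gamma above Zeta: 15 − 7 = 8.
Gamma wins the head-to-head 8–7.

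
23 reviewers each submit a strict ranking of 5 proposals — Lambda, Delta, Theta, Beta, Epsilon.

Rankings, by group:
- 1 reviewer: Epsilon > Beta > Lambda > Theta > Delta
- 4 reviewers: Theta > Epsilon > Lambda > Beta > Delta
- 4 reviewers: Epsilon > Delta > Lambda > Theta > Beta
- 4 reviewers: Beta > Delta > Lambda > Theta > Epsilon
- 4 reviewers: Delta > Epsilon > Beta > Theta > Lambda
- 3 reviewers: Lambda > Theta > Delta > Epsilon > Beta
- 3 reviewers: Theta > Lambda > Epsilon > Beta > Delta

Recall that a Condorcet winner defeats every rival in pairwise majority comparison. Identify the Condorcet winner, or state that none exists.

Head-to-head results (23 reviewers):
Lambda vs Delta: 1+4+3+3 = 11 for Lambda, 12 for Delta — Delta by 12–11.
Lambda vs Theta: Lambda is ranked higher on 1+4+4+3 = 12 ballots, Theta on 11. Lambda wins 12–11.
Lambda vs Beta: 14 to 9, Lambda.
Lambda vs Epsilon: Lambda is ranked higher on 4+3+3 = 10 ballots, Epsilon on 13. Epsilon wins 13–10.
Delta vs Theta: 4+4+4 = 12 for Delta, 11 for Theta — Delta by 12–11.
Delta vs Beta: 11 to 12, Beta.
Delta vs Epsilon: 4+4+3 = 11 for Delta, 12 for Epsilon — Epsilon by 12–11.
Theta vs Beta: Theta is ranked higher on 4+4+3+3 = 14 ballots, Beta on 9. Theta wins 14–9.
Theta vs Epsilon: 14 to 9, Theta.
Beta vs Epsilon: 4 for Beta, 19 for Epsilon — Epsilon by 19–4.
Each project drops at least one matchup (Lambda loses to Delta; Delta loses to Beta; Theta loses to Lambda; Beta loses to Lambda; Epsilon loses to Theta); the cycle Lambda beats Theta beats Epsilon beats Lambda rules out a Condorcet winner.

none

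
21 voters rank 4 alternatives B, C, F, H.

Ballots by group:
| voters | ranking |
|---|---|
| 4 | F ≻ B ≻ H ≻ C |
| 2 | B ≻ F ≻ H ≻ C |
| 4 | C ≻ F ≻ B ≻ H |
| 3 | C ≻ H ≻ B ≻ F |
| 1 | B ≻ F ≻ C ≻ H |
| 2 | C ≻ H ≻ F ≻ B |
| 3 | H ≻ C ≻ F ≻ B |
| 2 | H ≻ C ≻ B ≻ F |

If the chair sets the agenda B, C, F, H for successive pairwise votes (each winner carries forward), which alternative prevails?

H

Round 1: B vs C — 7–14, C advances.
Round 2: C vs F — 14–7, C advances.
Round 3: C vs H — 10–11, H advances.
The agenda winner is H.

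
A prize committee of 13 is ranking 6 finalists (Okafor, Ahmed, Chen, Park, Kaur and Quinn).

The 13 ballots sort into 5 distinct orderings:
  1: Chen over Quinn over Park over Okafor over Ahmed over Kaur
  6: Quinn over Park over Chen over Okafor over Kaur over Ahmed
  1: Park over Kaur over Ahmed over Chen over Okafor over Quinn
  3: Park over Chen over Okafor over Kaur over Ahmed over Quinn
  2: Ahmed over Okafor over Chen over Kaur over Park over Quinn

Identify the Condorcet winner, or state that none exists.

none

Head-to-head results (13 jurors):
Okafor vs Ahmed: Okafor, 10–3.
Okafor vs Chen: Chen wins 11–2.
Okafor vs Park: Park, 11–2.
Okafor vs Kaur: Okafor, 12–1.
Okafor–Quinn: Quinn 7–6.
Ahmed–Chen: Chen 10–3.
Ahmed–Park: Park 11–2.
Ahmed vs Kaur: Kaur, 10–3.
Ahmed–Quinn: Quinn 7–6.
Chen vs Park: Park, 10–3.
Chen vs Kaur: Chen, 12–1.
Chen vs Quinn: Chen wins 7–6.
Park vs Kaur: Park wins 11–2.
Park vs Quinn: Quinn, 7–6.
Kaur vs Quinn: Quinn, 7–6.
No nominee is unbeaten: Okafor loses to Chen; Ahmed loses to Okafor; Chen loses to Park; Park loses to Quinn; Kaur loses to Okafor; Quinn loses to Chen. In particular Chen beats Quinn beats Park beats Chen is a majority cycle — no Condorcet winner exists.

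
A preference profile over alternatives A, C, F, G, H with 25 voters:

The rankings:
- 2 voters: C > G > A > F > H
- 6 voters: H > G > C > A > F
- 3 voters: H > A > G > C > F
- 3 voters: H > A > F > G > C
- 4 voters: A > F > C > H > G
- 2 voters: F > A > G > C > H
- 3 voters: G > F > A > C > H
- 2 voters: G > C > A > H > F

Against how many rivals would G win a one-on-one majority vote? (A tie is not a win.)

G against each rival (25 voters):
G vs A: 2+6+3+2 = 13 for G, 12 for A — G by 13–12.
G vs C: G is ranked higher on 6+3+3+2+3+2 = 19 ballots, C on 6. G wins 19–6.
G vs F: G wins 16–9.
G–H: H 16–9.
G beats A, C, F; loses to H — 3 pairwise wins.

3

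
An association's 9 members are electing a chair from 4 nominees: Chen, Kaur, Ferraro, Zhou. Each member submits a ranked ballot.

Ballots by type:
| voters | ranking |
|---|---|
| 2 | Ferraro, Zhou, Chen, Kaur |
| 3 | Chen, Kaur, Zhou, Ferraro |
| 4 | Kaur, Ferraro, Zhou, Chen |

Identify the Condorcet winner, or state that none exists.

none

Pairwise majorities:
Chen vs Kaur: Chen preferred on 2+3 = 5 ballots; Chen wins 5–4.
Chen vs Ferraro: Chen preferred on 3 ballots; Ferraro wins 6–3.
Chen vs Zhou: 3 for Chen, 6 for Zhou — Zhou by 6–3.
Kaur vs Ferraro: 7 to 2, Kaur.
Kaur vs Zhou: Kaur preferred on 3+4 = 7 ballots; Kaur wins 7–2.
Ferraro vs Zhou: Ferraro is ranked higher on 2+4 = 6 ballots, Zhou on 3. Ferraro wins 6–3.
Every candidate loses at least once (Chen loses to Ferraro; Kaur loses to Chen; Ferraro loses to Kaur; Zhou loses to Kaur). The majority relation contains the cycle Chen > Kaur > Ferraro > Chen, so there is no Condorcet winner.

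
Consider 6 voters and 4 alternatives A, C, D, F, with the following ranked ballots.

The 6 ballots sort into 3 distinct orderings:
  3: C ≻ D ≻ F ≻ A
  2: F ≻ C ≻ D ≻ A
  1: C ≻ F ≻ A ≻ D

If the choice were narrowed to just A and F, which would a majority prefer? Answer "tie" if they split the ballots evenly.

F

No ballot ranks A above F: 0.
Ballots ranking F above A: 6 − 0 = 6.
F wins the head-to-head 6–0.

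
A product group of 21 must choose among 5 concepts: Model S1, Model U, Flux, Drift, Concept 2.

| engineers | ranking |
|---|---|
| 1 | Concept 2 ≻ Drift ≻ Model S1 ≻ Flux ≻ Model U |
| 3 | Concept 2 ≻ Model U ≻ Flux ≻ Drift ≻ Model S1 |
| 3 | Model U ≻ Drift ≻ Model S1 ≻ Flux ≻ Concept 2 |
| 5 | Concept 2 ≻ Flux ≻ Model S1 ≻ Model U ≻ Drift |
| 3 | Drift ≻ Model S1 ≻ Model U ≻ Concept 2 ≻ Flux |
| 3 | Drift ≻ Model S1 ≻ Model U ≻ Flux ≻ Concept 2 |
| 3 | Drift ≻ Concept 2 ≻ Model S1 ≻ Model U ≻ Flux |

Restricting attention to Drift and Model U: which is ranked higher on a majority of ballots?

Model U

Ballots ranking Drift above Model U: 1 + 3 + 3 + 3 = 10.
Ballots ranking Model U above Drift: 21 − 10 = 11.
Model U wins the head-to-head 11–10.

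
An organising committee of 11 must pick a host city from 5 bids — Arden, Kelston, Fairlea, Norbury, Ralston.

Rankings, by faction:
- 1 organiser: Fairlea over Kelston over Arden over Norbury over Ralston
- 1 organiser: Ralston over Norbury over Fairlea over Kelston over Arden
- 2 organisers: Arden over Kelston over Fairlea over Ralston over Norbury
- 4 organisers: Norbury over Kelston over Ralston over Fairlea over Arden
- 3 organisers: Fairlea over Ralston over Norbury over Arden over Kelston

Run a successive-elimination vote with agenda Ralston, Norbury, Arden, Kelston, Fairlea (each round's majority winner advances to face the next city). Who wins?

Kelston

Round 1: Ralston vs Norbury — 6–5, Ralston advances.
Round 2: Ralston vs Arden — 8–3, Ralston advances.
Round 3: Ralston vs Kelston — 4–7, Kelston advances.
Round 4: Kelston vs Fairlea — 6–5, Kelston advances.
The agenda winner is Kelston.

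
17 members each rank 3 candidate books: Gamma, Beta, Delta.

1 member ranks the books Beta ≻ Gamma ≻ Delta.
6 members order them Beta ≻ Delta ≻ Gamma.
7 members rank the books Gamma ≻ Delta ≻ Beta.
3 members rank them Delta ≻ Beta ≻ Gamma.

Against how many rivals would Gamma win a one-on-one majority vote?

Gamma against each rival (17 members):
Gamma vs Beta: Beta wins 10–7.
Gamma vs Delta: Delta, 9–8.
Gamma beats no one; loses to Beta, Delta — 0 pairwise wins.

0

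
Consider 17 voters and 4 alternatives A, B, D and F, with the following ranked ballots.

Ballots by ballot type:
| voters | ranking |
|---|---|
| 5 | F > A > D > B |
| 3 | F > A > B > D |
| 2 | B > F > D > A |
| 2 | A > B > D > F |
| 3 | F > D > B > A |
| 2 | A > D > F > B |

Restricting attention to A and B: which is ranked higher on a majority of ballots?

A

Ballots ranking A above B: 5 + 3 + 2 + 2 = 12.
Ballots ranking B above A: 17 − 12 = 5.
A wins the head-to-head 12–5.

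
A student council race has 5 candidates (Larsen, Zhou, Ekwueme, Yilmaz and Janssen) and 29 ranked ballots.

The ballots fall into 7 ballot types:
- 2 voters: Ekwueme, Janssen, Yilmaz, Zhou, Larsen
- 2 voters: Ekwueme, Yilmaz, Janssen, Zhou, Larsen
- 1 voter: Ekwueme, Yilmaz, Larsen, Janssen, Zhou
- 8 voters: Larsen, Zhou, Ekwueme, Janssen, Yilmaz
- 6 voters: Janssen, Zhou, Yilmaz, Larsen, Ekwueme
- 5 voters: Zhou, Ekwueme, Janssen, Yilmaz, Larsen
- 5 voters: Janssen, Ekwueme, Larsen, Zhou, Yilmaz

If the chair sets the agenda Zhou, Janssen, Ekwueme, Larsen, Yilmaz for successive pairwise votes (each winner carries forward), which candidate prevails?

Round 1: Zhou vs Janssen — 13–16, Janssen advances.
Round 2: Janssen vs Ekwueme — 11–18, Ekwueme advances.
Round 3: Ekwueme vs Larsen — 15–14, Ekwueme advances.
Round 4: Ekwueme vs Yilmaz — 23–6, Ekwueme advances.
Ekwueme survives the agenda.

Ekwueme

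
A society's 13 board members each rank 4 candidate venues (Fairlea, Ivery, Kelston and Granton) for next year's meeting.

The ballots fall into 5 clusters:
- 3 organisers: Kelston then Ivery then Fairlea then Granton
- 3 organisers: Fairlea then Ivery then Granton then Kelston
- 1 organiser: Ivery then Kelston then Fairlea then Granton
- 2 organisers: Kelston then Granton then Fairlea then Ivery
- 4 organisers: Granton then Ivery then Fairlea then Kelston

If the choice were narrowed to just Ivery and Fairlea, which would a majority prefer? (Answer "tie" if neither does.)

Ivery

Ballots ranking Ivery above Fairlea: 3 + 1 + 4 = 8.
Ballots ranking Fairlea above Ivery: 13 − 8 = 5.
Ivery wins the head-to-head 8–5.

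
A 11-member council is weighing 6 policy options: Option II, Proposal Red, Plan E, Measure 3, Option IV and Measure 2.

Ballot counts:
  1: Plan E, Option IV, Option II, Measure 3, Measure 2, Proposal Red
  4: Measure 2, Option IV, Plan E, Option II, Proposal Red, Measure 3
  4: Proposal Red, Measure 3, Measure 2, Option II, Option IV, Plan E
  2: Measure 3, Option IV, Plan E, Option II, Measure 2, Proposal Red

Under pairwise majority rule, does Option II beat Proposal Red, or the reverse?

Option II

Ballots ranking Option II above Proposal Red: 1 + 4 + 2 = 7.
Ballots ranking Proposal Red above Option II: 11 − 7 = 4.
Option II wins the head-to-head 7–4.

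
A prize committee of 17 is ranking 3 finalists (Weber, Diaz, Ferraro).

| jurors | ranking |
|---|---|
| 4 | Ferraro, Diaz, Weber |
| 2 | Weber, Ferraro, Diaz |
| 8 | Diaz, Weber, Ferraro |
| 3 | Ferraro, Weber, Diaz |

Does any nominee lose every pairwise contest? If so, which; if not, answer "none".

none

Head-to-head results (17 jurors):
Weber vs Diaz: Diaz wins 12–5.
Weber vs Ferraro: Weber wins 10–7.
Diaz–Ferraro: Ferraro 9–8.
Each nominee has at least one pairwise win (Weber beats Ferraro; Diaz beats Weber; Ferraro beats Diaz) — no Condorcet loser.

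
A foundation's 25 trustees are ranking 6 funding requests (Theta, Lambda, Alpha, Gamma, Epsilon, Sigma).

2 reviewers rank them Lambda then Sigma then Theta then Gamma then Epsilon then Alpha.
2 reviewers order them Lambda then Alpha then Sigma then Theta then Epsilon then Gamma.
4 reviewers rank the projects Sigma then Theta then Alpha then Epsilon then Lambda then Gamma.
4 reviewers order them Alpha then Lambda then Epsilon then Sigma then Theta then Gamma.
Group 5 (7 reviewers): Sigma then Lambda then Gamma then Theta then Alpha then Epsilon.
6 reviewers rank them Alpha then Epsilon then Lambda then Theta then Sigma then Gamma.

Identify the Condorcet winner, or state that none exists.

Pairwise majorities:
Theta vs Lambda: Lambda, 21–4.
Theta vs Alpha: Theta wins 13–12.
Theta–Gamma: Theta 18–7.
Theta vs Epsilon: Theta, 15–10.
Theta vs Sigma: Sigma wins 19–6.
Lambda vs Alpha: Alpha, 14–11.
Lambda vs Gamma: Lambda wins 25–0.
Lambda–Epsilon: Lambda 15–10.
Lambda vs Sigma: Lambda, 14–11.
Alpha vs Gamma: Alpha, 16–9.
Alpha–Epsilon: Alpha 23–2.
Alpha–Sigma: Sigma 13–12.
Gamma–Epsilon: Epsilon 16–9.
Gamma–Sigma: Sigma 25–0.
Epsilon vs Sigma: Sigma wins 15–10.
No project is unbeaten: Theta loses to Lambda; Lambda loses to Alpha; Alpha loses to Theta; Gamma loses to Theta; Epsilon loses to Theta; Sigma loses to Lambda. In particular Theta beats Alpha beats Lambda beats Theta is a majority cycle — no Condorcet winner exists.

none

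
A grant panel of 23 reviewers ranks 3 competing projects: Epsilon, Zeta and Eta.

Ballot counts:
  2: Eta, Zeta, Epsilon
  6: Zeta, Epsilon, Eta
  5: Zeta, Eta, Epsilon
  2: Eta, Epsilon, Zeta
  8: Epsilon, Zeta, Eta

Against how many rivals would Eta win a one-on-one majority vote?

Eta against each rival (23 reviewers):
Eta–Epsilon: Epsilon 14–9.
Eta–Zeta: Zeta 19–4.
Eta beats no one; loses to Epsilon, Zeta — 0 pairwise wins.

0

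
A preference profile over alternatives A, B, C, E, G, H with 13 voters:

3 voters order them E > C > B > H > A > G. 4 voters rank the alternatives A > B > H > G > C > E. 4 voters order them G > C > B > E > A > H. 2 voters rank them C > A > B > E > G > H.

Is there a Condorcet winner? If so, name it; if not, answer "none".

Check each pair by majority over 13 ballots:
A vs B: A is ranked higher on 4+2 = 6 ballots, B on 7. B wins 7–6.
A vs C: A is ranked higher on 4 ballots, C on 9. C wins 9–4.
A vs E: 4+2 = 6 for A, 7 for E — E by 7–6.
A vs G: 9 to 4, A.
A vs H: A preferred on 4+4+2 = 10 ballots; A wins 10–3.
B vs C: 4 for B, 9 for C — C by 9–4.
B vs E: 4+4+2 = 10 for B, 3 for E — B by 10–3.
B vs G: B is ranked higher on 3+4+2 = 9 ballots, G on 4. B wins 9–4.
B vs H: B is ranked higher on 3+4+4+2 = 13 ballots, H on 0. B wins 13–0.
C vs E: 4+4+2 = 10 for C, 3 for E — C by 10–3.
C vs G: 3+2 = 5 for C, 8 for G — G by 8–5.
C vs H: 9 to 4, C.
E vs G: 3+2 = 5 for E, 8 for G — G by 8–5.
E vs H: E preferred on 3+4+2 = 9 ballots; E wins 9–4.
G vs H: 6 to 7, H.
Every alternative loses at least once (A loses to B; B loses to C; C loses to G; E loses to B; G loses to A; H loses to A). The majority relation contains the cycle A beats G beats C beats A, so there is no Condorcet winner.

none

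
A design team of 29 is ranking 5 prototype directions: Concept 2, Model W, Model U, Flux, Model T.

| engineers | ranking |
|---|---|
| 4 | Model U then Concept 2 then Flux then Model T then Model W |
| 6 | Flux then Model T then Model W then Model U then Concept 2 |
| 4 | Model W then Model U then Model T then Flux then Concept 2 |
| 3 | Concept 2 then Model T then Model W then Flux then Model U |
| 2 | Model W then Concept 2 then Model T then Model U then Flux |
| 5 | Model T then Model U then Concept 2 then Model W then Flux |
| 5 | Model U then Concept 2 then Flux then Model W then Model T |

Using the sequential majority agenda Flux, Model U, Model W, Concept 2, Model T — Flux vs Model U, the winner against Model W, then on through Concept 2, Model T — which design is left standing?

Round 1: Flux vs Model U — 9–20, Model U advances.
Round 2: Model U vs Model W — 14–15, Model W advances.
Round 3: Model W vs Concept 2 — 12–17, Concept 2 advances.
Round 4: Concept 2 vs Model T — 14–15, Model T advances.
Model T survives the agenda.

Model T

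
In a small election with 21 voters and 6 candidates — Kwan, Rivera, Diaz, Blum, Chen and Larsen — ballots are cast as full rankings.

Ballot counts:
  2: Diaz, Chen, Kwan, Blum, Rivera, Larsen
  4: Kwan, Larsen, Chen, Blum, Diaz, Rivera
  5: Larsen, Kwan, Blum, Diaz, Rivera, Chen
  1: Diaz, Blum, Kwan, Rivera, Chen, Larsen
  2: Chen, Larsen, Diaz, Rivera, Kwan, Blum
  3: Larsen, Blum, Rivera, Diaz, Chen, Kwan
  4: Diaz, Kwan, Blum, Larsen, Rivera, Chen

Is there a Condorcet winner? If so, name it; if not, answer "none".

none

Head-to-head results (21 voters):
Kwan vs Rivera: 16 to 5, Kwan.
Kwan–Diaz: Diaz 12–9.
Kwan vs Blum: Kwan, 17–4.
Kwan vs Chen: Kwan preferred on 4+5+1+4 = 14 ballots; Kwan wins 14–7.
Kwan vs Larsen: 11 to 10, Kwan.
Rivera vs Diaz: Rivera preferred on 3 ballots; Diaz wins 18–3.
Rivera vs Blum: 2 to 19, Blum.
Rivera vs Chen: Rivera, 13–8.
Rivera vs Larsen: Larsen wins 18–3.
Diaz vs Blum: 2+1+2+4 = 9 for Diaz, 12 for Blum — Blum by 12–9.
Diaz–Chen: Diaz 15–6.
Diaz vs Larsen: Larsen, 14–7.
Blum vs Chen: Blum preferred on 5+1+3+4 = 13 ballots; Blum wins 13–8.
Blum vs Larsen: 7 to 14, Larsen.
Chen vs Larsen: Larsen, 16–5.
Every candidate loses at least once (Kwan loses to Diaz; Rivera loses to Kwan; Diaz loses to Blum; Blum loses to Kwan; Chen loses to Kwan; Larsen loses to Kwan). The majority relation contains the cycle Kwan beats Blum beats Diaz beats Kwan, so there is no Condorcet winner.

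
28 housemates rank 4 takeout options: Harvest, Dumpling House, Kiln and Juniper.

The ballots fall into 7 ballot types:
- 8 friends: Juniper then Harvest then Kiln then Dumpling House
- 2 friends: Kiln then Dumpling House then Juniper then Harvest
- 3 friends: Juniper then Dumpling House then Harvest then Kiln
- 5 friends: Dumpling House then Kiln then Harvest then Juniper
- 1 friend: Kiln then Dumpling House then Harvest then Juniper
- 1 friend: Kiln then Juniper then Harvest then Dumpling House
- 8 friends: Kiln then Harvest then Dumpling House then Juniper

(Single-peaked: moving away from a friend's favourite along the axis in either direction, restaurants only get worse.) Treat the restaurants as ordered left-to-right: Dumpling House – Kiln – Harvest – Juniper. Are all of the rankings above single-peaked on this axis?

Axis positions: Dumpling House=1, Kiln=2, Harvest=3, Juniper=4.
Ballot type 1 (peak Juniper at position 4): ranking walks positions 4-3-2-1, expanding outward from the peak — single-peaked.
Ballot type 2: ranking walks positions 2-1-4-3; Juniper is ranked above Harvest even though Harvest lies between Juniper and the peak Kiln on the axis — preferences dip and rise again. Not single-peaked.
Ballot type 3: ranking walks positions 4-1-3-2; Dumpling House is ranked above Harvest even though Harvest lies between Dumpling House and the peak Juniper on the axis — preferences dip and rise again. Not single-peaked.
Ballot type 4 (peak Dumpling House at position 1): ranking walks positions 1-2-3-4, expanding outward from the peak — single-peaked.
Ballot type 5 (peak Kiln at position 2): ranking walks positions 2-1-3-4, expanding outward from the peak — single-peaked.
Ballot type 6: ranking walks positions 2-4-3-1; Juniper is ranked above Harvest even though Harvest lies between Juniper and the peak Kiln on the axis — preferences dip and rise again. Not single-peaked.
Ballot type 7 (peak Kiln at position 2): ranking walks positions 2-3-1-4, expanding outward from the peak — single-peaked.
Ballot type 2 violates single-peakedness, so the profile is not single-peaked on this axis.

no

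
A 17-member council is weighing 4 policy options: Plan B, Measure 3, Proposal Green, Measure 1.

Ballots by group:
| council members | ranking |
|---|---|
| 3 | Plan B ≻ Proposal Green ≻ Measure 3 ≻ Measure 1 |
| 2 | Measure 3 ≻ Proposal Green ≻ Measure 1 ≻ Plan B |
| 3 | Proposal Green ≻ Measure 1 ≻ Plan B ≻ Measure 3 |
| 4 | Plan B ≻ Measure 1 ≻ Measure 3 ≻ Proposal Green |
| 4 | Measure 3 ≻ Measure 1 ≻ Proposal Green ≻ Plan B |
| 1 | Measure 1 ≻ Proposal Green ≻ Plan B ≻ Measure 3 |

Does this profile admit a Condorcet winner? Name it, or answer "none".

none

Pairwise majorities:
Plan B–Measure 3: Plan B 11–6.
Plan B vs Proposal Green: Proposal Green, 10–7.
Plan B vs Measure 1: Measure 1 wins 10–7.
Measure 3 vs Proposal Green: Measure 3, 10–7.
Measure 3 vs Measure 1: Measure 3, 9–8.
Proposal Green vs Measure 1: Measure 1 wins 9–8.
Every option loses at least once (Plan B loses to Proposal Green; Measure 3 loses to Plan B; Proposal Green loses to Measure 3; Measure 1 loses to Measure 3). The majority relation contains the cycle Plan B > Measure 3 > Proposal Green > Plan B, so there is no Condorcet winner.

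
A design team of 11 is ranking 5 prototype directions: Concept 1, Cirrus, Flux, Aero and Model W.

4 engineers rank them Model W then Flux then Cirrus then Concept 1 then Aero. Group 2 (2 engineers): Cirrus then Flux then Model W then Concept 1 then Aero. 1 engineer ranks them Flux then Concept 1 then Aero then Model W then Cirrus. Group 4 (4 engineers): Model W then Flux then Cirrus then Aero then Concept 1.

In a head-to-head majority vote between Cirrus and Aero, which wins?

Ballots ranking Cirrus above Aero: 4 + 2 + 4 = 10.
Ballots ranking Aero above Cirrus: 11 − 10 = 1.
Cirrus wins the head-to-head 10–1.

Cirrus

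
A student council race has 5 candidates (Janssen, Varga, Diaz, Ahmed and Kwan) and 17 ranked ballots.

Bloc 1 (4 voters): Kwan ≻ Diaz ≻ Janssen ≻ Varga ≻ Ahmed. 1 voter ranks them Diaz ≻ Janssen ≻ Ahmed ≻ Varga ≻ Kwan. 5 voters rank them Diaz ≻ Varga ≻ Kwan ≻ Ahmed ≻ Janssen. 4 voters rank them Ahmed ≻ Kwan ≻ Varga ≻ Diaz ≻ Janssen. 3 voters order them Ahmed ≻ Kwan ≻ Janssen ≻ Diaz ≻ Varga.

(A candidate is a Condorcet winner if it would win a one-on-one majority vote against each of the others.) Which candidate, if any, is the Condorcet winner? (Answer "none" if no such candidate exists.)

Kwan

Head-to-head results (17 voters):
Janssen vs Varga: Varga wins 9–8.
Janssen vs Diaz: Diaz, 14–3.
Janssen vs Ahmed: Ahmed wins 12–5.
Janssen–Kwan: Kwan 16–1.
Varga–Diaz: Diaz 13–4.
Varga vs Ahmed: Varga wins 9–8.
Varga–Kwan: Kwan 11–6.
Diaz–Ahmed: Diaz 10–7.
Diaz–Kwan: Kwan 11–6.
Ahmed vs Kwan: Kwan, 9–8.
Only Kwan has no losses; Kwan is the Condorcet winner.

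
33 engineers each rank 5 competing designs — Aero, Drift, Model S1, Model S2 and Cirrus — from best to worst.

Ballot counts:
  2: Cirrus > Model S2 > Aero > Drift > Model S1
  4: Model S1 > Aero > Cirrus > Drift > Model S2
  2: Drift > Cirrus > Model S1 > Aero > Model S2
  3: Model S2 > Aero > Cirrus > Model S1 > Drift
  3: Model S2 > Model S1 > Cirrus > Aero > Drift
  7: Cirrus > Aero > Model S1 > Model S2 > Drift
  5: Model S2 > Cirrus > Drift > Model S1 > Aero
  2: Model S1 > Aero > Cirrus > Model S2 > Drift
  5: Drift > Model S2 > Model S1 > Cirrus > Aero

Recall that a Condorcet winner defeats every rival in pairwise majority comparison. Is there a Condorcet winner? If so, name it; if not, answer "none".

Pairwise majorities:
Aero vs Drift: 2+4+3+3+7+2 = 21 for Aero, 12 for Drift — Aero by 21–12.
Aero vs Model S1: Model S1 wins 21–12.
Aero vs Model S2: Model S2 wins 18–15.
Aero vs Cirrus: 4+3+2 = 9 for Aero, 24 for Cirrus — Cirrus by 24–9.
Drift vs Model S1: Model S1 wins 19–14.
Drift–Model S2: Model S2 22–11.
Drift vs Cirrus: Drift is ranked higher on 2+5 = 7 ballots, Cirrus on 26. Cirrus wins 26–7.
Model S1 vs Model S2: 15 to 18, Model S2.
Model S1 vs Cirrus: Model S1 preferred on 4+3+2+5 = 14 ballots; Cirrus wins 19–14.
Model S2–Cirrus: Cirrus 17–16.
Only Cirrus has no losses; Cirrus is the Condorcet winner.

Cirrus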